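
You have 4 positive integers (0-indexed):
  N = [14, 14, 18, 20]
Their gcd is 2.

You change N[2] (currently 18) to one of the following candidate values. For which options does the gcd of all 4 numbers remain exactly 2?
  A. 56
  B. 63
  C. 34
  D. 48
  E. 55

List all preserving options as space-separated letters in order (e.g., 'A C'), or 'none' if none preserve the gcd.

Answer: A C D

Derivation:
Old gcd = 2; gcd of others (without N[2]) = 2
New gcd for candidate v: gcd(2, v). Preserves old gcd iff gcd(2, v) = 2.
  Option A: v=56, gcd(2,56)=2 -> preserves
  Option B: v=63, gcd(2,63)=1 -> changes
  Option C: v=34, gcd(2,34)=2 -> preserves
  Option D: v=48, gcd(2,48)=2 -> preserves
  Option E: v=55, gcd(2,55)=1 -> changes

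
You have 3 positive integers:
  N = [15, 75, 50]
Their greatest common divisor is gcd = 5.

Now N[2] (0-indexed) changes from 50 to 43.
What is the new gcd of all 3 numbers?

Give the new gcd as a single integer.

Answer: 1

Derivation:
Numbers: [15, 75, 50], gcd = 5
Change: index 2, 50 -> 43
gcd of the OTHER numbers (without index 2): gcd([15, 75]) = 15
New gcd = gcd(g_others, new_val) = gcd(15, 43) = 1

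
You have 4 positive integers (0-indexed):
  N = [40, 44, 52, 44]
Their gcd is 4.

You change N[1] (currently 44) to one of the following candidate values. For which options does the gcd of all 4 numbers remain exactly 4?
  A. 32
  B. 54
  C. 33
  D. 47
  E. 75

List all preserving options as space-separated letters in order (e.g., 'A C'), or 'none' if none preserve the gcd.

Old gcd = 4; gcd of others (without N[1]) = 4
New gcd for candidate v: gcd(4, v). Preserves old gcd iff gcd(4, v) = 4.
  Option A: v=32, gcd(4,32)=4 -> preserves
  Option B: v=54, gcd(4,54)=2 -> changes
  Option C: v=33, gcd(4,33)=1 -> changes
  Option D: v=47, gcd(4,47)=1 -> changes
  Option E: v=75, gcd(4,75)=1 -> changes

Answer: A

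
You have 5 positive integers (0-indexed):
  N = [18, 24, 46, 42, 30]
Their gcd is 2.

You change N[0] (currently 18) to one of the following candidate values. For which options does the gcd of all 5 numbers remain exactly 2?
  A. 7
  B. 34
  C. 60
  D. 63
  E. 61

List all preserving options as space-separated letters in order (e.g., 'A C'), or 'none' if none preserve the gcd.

Old gcd = 2; gcd of others (without N[0]) = 2
New gcd for candidate v: gcd(2, v). Preserves old gcd iff gcd(2, v) = 2.
  Option A: v=7, gcd(2,7)=1 -> changes
  Option B: v=34, gcd(2,34)=2 -> preserves
  Option C: v=60, gcd(2,60)=2 -> preserves
  Option D: v=63, gcd(2,63)=1 -> changes
  Option E: v=61, gcd(2,61)=1 -> changes

Answer: B C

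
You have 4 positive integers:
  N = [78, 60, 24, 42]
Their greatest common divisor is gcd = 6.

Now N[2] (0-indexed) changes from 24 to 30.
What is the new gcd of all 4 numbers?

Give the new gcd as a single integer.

Answer: 6

Derivation:
Numbers: [78, 60, 24, 42], gcd = 6
Change: index 2, 24 -> 30
gcd of the OTHER numbers (without index 2): gcd([78, 60, 42]) = 6
New gcd = gcd(g_others, new_val) = gcd(6, 30) = 6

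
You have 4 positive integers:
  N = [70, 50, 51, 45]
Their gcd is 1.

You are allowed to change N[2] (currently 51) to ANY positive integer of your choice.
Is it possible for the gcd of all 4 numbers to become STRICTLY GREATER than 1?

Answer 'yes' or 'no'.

Current gcd = 1
gcd of all OTHER numbers (without N[2]=51): gcd([70, 50, 45]) = 5
The new gcd after any change is gcd(5, new_value).
This can be at most 5.
Since 5 > old gcd 1, the gcd CAN increase (e.g., set N[2] = 5).

Answer: yes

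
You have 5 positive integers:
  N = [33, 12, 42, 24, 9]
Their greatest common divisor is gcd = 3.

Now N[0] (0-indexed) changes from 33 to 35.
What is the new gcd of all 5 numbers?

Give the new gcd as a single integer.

Answer: 1

Derivation:
Numbers: [33, 12, 42, 24, 9], gcd = 3
Change: index 0, 33 -> 35
gcd of the OTHER numbers (without index 0): gcd([12, 42, 24, 9]) = 3
New gcd = gcd(g_others, new_val) = gcd(3, 35) = 1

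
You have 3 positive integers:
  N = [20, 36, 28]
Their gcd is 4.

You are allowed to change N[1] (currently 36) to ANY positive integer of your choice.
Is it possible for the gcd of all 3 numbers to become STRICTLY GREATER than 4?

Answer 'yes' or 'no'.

Answer: no

Derivation:
Current gcd = 4
gcd of all OTHER numbers (without N[1]=36): gcd([20, 28]) = 4
The new gcd after any change is gcd(4, new_value).
This can be at most 4.
Since 4 = old gcd 4, the gcd can only stay the same or decrease.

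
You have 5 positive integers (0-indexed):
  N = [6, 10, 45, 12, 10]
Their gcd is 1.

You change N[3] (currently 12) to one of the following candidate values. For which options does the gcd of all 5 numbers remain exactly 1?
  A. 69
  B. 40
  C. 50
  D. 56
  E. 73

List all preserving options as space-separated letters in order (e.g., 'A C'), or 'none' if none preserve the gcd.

Old gcd = 1; gcd of others (without N[3]) = 1
New gcd for candidate v: gcd(1, v). Preserves old gcd iff gcd(1, v) = 1.
  Option A: v=69, gcd(1,69)=1 -> preserves
  Option B: v=40, gcd(1,40)=1 -> preserves
  Option C: v=50, gcd(1,50)=1 -> preserves
  Option D: v=56, gcd(1,56)=1 -> preserves
  Option E: v=73, gcd(1,73)=1 -> preserves

Answer: A B C D E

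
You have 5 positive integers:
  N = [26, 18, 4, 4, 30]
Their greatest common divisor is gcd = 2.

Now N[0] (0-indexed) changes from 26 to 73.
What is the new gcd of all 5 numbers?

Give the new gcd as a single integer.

Answer: 1

Derivation:
Numbers: [26, 18, 4, 4, 30], gcd = 2
Change: index 0, 26 -> 73
gcd of the OTHER numbers (without index 0): gcd([18, 4, 4, 30]) = 2
New gcd = gcd(g_others, new_val) = gcd(2, 73) = 1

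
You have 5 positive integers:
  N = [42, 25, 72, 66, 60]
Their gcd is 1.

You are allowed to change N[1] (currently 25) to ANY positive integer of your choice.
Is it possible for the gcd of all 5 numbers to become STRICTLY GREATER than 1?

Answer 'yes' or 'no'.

Answer: yes

Derivation:
Current gcd = 1
gcd of all OTHER numbers (without N[1]=25): gcd([42, 72, 66, 60]) = 6
The new gcd after any change is gcd(6, new_value).
This can be at most 6.
Since 6 > old gcd 1, the gcd CAN increase (e.g., set N[1] = 6).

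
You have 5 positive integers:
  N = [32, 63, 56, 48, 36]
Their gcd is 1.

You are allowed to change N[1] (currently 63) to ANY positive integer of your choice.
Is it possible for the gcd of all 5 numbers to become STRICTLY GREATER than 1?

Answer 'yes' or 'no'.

Current gcd = 1
gcd of all OTHER numbers (without N[1]=63): gcd([32, 56, 48, 36]) = 4
The new gcd after any change is gcd(4, new_value).
This can be at most 4.
Since 4 > old gcd 1, the gcd CAN increase (e.g., set N[1] = 4).

Answer: yes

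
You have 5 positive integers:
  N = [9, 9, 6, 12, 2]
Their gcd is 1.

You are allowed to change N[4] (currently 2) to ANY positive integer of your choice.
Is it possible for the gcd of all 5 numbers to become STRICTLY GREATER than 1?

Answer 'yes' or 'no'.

Answer: yes

Derivation:
Current gcd = 1
gcd of all OTHER numbers (without N[4]=2): gcd([9, 9, 6, 12]) = 3
The new gcd after any change is gcd(3, new_value).
This can be at most 3.
Since 3 > old gcd 1, the gcd CAN increase (e.g., set N[4] = 3).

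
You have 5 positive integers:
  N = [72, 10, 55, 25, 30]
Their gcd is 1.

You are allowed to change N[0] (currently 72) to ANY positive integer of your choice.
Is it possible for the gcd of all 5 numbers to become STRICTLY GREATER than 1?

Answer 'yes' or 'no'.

Current gcd = 1
gcd of all OTHER numbers (without N[0]=72): gcd([10, 55, 25, 30]) = 5
The new gcd after any change is gcd(5, new_value).
This can be at most 5.
Since 5 > old gcd 1, the gcd CAN increase (e.g., set N[0] = 5).

Answer: yes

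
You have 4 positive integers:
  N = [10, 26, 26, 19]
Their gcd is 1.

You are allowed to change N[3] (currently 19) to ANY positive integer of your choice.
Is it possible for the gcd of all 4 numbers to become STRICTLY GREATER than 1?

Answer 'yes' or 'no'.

Answer: yes

Derivation:
Current gcd = 1
gcd of all OTHER numbers (without N[3]=19): gcd([10, 26, 26]) = 2
The new gcd after any change is gcd(2, new_value).
This can be at most 2.
Since 2 > old gcd 1, the gcd CAN increase (e.g., set N[3] = 2).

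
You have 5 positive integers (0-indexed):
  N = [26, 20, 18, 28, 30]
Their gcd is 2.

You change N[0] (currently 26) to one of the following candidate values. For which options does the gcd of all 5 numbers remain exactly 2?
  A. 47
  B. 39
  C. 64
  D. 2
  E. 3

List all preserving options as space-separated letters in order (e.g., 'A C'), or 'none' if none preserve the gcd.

Old gcd = 2; gcd of others (without N[0]) = 2
New gcd for candidate v: gcd(2, v). Preserves old gcd iff gcd(2, v) = 2.
  Option A: v=47, gcd(2,47)=1 -> changes
  Option B: v=39, gcd(2,39)=1 -> changes
  Option C: v=64, gcd(2,64)=2 -> preserves
  Option D: v=2, gcd(2,2)=2 -> preserves
  Option E: v=3, gcd(2,3)=1 -> changes

Answer: C D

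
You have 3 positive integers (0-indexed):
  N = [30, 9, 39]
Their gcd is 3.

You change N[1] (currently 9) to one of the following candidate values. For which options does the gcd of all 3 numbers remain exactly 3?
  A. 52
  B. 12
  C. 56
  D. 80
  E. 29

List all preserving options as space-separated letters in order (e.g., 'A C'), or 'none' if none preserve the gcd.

Answer: B

Derivation:
Old gcd = 3; gcd of others (without N[1]) = 3
New gcd for candidate v: gcd(3, v). Preserves old gcd iff gcd(3, v) = 3.
  Option A: v=52, gcd(3,52)=1 -> changes
  Option B: v=12, gcd(3,12)=3 -> preserves
  Option C: v=56, gcd(3,56)=1 -> changes
  Option D: v=80, gcd(3,80)=1 -> changes
  Option E: v=29, gcd(3,29)=1 -> changes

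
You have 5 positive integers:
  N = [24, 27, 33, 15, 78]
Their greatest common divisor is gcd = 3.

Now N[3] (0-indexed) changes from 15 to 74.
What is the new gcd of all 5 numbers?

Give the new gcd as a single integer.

Numbers: [24, 27, 33, 15, 78], gcd = 3
Change: index 3, 15 -> 74
gcd of the OTHER numbers (without index 3): gcd([24, 27, 33, 78]) = 3
New gcd = gcd(g_others, new_val) = gcd(3, 74) = 1

Answer: 1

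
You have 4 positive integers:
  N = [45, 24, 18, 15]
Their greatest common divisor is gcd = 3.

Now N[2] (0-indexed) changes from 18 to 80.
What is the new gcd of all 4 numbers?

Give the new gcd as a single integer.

Answer: 1

Derivation:
Numbers: [45, 24, 18, 15], gcd = 3
Change: index 2, 18 -> 80
gcd of the OTHER numbers (without index 2): gcd([45, 24, 15]) = 3
New gcd = gcd(g_others, new_val) = gcd(3, 80) = 1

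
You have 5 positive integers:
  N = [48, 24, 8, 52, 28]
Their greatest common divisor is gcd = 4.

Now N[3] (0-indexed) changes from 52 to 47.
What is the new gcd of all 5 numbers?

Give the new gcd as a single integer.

Numbers: [48, 24, 8, 52, 28], gcd = 4
Change: index 3, 52 -> 47
gcd of the OTHER numbers (without index 3): gcd([48, 24, 8, 28]) = 4
New gcd = gcd(g_others, new_val) = gcd(4, 47) = 1

Answer: 1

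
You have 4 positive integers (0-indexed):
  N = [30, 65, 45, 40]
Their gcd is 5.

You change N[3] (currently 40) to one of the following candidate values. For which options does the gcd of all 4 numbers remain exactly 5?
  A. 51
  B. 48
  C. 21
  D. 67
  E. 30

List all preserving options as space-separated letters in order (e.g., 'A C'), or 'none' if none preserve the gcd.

Answer: E

Derivation:
Old gcd = 5; gcd of others (without N[3]) = 5
New gcd for candidate v: gcd(5, v). Preserves old gcd iff gcd(5, v) = 5.
  Option A: v=51, gcd(5,51)=1 -> changes
  Option B: v=48, gcd(5,48)=1 -> changes
  Option C: v=21, gcd(5,21)=1 -> changes
  Option D: v=67, gcd(5,67)=1 -> changes
  Option E: v=30, gcd(5,30)=5 -> preserves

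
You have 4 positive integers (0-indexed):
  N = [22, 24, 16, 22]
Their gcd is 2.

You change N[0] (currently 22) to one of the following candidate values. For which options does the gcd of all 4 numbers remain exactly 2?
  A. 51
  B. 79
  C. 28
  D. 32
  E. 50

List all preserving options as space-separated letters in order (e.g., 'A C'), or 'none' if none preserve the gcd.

Old gcd = 2; gcd of others (without N[0]) = 2
New gcd for candidate v: gcd(2, v). Preserves old gcd iff gcd(2, v) = 2.
  Option A: v=51, gcd(2,51)=1 -> changes
  Option B: v=79, gcd(2,79)=1 -> changes
  Option C: v=28, gcd(2,28)=2 -> preserves
  Option D: v=32, gcd(2,32)=2 -> preserves
  Option E: v=50, gcd(2,50)=2 -> preserves

Answer: C D E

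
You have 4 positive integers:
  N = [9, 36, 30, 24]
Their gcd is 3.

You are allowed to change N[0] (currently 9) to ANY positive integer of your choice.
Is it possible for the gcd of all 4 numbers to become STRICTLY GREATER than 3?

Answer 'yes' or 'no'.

Current gcd = 3
gcd of all OTHER numbers (without N[0]=9): gcd([36, 30, 24]) = 6
The new gcd after any change is gcd(6, new_value).
This can be at most 6.
Since 6 > old gcd 3, the gcd CAN increase (e.g., set N[0] = 6).

Answer: yes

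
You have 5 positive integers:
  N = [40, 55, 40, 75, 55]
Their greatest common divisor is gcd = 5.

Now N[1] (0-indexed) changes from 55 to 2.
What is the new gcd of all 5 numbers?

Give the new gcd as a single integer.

Numbers: [40, 55, 40, 75, 55], gcd = 5
Change: index 1, 55 -> 2
gcd of the OTHER numbers (without index 1): gcd([40, 40, 75, 55]) = 5
New gcd = gcd(g_others, new_val) = gcd(5, 2) = 1

Answer: 1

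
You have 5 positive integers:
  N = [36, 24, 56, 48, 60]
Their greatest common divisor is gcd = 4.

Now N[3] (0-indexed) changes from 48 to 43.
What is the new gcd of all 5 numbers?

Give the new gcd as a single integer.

Numbers: [36, 24, 56, 48, 60], gcd = 4
Change: index 3, 48 -> 43
gcd of the OTHER numbers (without index 3): gcd([36, 24, 56, 60]) = 4
New gcd = gcd(g_others, new_val) = gcd(4, 43) = 1

Answer: 1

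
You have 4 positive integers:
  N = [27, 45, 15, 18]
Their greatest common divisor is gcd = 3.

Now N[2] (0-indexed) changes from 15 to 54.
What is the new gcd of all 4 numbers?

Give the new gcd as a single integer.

Numbers: [27, 45, 15, 18], gcd = 3
Change: index 2, 15 -> 54
gcd of the OTHER numbers (without index 2): gcd([27, 45, 18]) = 9
New gcd = gcd(g_others, new_val) = gcd(9, 54) = 9

Answer: 9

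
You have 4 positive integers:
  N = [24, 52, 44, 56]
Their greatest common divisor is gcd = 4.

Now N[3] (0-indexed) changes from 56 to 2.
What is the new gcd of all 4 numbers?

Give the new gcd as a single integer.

Numbers: [24, 52, 44, 56], gcd = 4
Change: index 3, 56 -> 2
gcd of the OTHER numbers (without index 3): gcd([24, 52, 44]) = 4
New gcd = gcd(g_others, new_val) = gcd(4, 2) = 2

Answer: 2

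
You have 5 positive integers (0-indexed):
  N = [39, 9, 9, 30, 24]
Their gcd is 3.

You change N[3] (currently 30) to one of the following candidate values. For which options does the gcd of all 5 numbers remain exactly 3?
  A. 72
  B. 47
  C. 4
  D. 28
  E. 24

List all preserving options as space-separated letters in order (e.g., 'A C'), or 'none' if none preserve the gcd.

Answer: A E

Derivation:
Old gcd = 3; gcd of others (without N[3]) = 3
New gcd for candidate v: gcd(3, v). Preserves old gcd iff gcd(3, v) = 3.
  Option A: v=72, gcd(3,72)=3 -> preserves
  Option B: v=47, gcd(3,47)=1 -> changes
  Option C: v=4, gcd(3,4)=1 -> changes
  Option D: v=28, gcd(3,28)=1 -> changes
  Option E: v=24, gcd(3,24)=3 -> preserves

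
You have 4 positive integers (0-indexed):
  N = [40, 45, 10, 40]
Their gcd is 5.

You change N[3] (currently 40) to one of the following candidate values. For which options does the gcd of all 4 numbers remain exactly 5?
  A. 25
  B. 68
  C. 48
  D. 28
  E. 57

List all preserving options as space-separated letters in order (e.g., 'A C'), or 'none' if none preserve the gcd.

Answer: A

Derivation:
Old gcd = 5; gcd of others (without N[3]) = 5
New gcd for candidate v: gcd(5, v). Preserves old gcd iff gcd(5, v) = 5.
  Option A: v=25, gcd(5,25)=5 -> preserves
  Option B: v=68, gcd(5,68)=1 -> changes
  Option C: v=48, gcd(5,48)=1 -> changes
  Option D: v=28, gcd(5,28)=1 -> changes
  Option E: v=57, gcd(5,57)=1 -> changes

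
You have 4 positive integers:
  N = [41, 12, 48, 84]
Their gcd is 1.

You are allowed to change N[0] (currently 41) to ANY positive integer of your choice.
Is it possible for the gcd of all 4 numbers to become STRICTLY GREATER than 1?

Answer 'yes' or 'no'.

Answer: yes

Derivation:
Current gcd = 1
gcd of all OTHER numbers (without N[0]=41): gcd([12, 48, 84]) = 12
The new gcd after any change is gcd(12, new_value).
This can be at most 12.
Since 12 > old gcd 1, the gcd CAN increase (e.g., set N[0] = 12).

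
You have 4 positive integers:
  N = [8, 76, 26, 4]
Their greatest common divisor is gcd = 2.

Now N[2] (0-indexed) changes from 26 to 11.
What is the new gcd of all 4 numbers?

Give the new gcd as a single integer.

Numbers: [8, 76, 26, 4], gcd = 2
Change: index 2, 26 -> 11
gcd of the OTHER numbers (without index 2): gcd([8, 76, 4]) = 4
New gcd = gcd(g_others, new_val) = gcd(4, 11) = 1

Answer: 1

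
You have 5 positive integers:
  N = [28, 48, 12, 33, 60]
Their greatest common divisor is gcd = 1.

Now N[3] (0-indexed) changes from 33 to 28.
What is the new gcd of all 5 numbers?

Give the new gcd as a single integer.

Answer: 4

Derivation:
Numbers: [28, 48, 12, 33, 60], gcd = 1
Change: index 3, 33 -> 28
gcd of the OTHER numbers (without index 3): gcd([28, 48, 12, 60]) = 4
New gcd = gcd(g_others, new_val) = gcd(4, 28) = 4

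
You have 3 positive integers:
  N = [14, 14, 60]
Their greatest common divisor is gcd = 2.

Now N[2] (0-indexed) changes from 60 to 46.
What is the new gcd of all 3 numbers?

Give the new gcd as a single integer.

Numbers: [14, 14, 60], gcd = 2
Change: index 2, 60 -> 46
gcd of the OTHER numbers (without index 2): gcd([14, 14]) = 14
New gcd = gcd(g_others, new_val) = gcd(14, 46) = 2

Answer: 2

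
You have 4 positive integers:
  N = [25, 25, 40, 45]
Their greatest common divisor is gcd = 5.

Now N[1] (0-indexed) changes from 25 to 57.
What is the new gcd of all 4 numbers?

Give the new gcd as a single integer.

Answer: 1

Derivation:
Numbers: [25, 25, 40, 45], gcd = 5
Change: index 1, 25 -> 57
gcd of the OTHER numbers (without index 1): gcd([25, 40, 45]) = 5
New gcd = gcd(g_others, new_val) = gcd(5, 57) = 1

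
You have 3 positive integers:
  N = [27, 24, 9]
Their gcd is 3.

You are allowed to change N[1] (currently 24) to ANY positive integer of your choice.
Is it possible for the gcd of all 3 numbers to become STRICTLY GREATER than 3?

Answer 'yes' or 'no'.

Answer: yes

Derivation:
Current gcd = 3
gcd of all OTHER numbers (without N[1]=24): gcd([27, 9]) = 9
The new gcd after any change is gcd(9, new_value).
This can be at most 9.
Since 9 > old gcd 3, the gcd CAN increase (e.g., set N[1] = 9).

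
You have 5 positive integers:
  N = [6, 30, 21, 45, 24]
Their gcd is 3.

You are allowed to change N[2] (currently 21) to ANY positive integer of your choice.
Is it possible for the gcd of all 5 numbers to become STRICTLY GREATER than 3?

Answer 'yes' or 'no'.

Answer: no

Derivation:
Current gcd = 3
gcd of all OTHER numbers (without N[2]=21): gcd([6, 30, 45, 24]) = 3
The new gcd after any change is gcd(3, new_value).
This can be at most 3.
Since 3 = old gcd 3, the gcd can only stay the same or decrease.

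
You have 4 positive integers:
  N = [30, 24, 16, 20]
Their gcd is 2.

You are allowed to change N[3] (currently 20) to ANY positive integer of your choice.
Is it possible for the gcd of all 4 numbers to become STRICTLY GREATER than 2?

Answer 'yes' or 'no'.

Answer: no

Derivation:
Current gcd = 2
gcd of all OTHER numbers (without N[3]=20): gcd([30, 24, 16]) = 2
The new gcd after any change is gcd(2, new_value).
This can be at most 2.
Since 2 = old gcd 2, the gcd can only stay the same or decrease.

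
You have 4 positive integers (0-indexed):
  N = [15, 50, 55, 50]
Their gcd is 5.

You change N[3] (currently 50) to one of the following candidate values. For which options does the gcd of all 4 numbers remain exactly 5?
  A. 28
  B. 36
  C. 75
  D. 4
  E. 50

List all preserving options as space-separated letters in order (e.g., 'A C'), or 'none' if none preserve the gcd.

Answer: C E

Derivation:
Old gcd = 5; gcd of others (without N[3]) = 5
New gcd for candidate v: gcd(5, v). Preserves old gcd iff gcd(5, v) = 5.
  Option A: v=28, gcd(5,28)=1 -> changes
  Option B: v=36, gcd(5,36)=1 -> changes
  Option C: v=75, gcd(5,75)=5 -> preserves
  Option D: v=4, gcd(5,4)=1 -> changes
  Option E: v=50, gcd(5,50)=5 -> preserves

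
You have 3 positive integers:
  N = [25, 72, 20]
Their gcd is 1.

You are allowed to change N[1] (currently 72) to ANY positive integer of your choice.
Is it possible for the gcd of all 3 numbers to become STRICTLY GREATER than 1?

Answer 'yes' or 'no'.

Answer: yes

Derivation:
Current gcd = 1
gcd of all OTHER numbers (without N[1]=72): gcd([25, 20]) = 5
The new gcd after any change is gcd(5, new_value).
This can be at most 5.
Since 5 > old gcd 1, the gcd CAN increase (e.g., set N[1] = 5).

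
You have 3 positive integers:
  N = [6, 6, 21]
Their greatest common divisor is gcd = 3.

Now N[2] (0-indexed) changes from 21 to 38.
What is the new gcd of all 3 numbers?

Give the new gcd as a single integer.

Answer: 2

Derivation:
Numbers: [6, 6, 21], gcd = 3
Change: index 2, 21 -> 38
gcd of the OTHER numbers (without index 2): gcd([6, 6]) = 6
New gcd = gcd(g_others, new_val) = gcd(6, 38) = 2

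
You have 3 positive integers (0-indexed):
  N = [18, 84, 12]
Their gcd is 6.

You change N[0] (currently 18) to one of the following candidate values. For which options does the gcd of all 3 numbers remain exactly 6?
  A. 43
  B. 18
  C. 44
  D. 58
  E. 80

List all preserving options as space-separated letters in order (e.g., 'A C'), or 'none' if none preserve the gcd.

Old gcd = 6; gcd of others (without N[0]) = 12
New gcd for candidate v: gcd(12, v). Preserves old gcd iff gcd(12, v) = 6.
  Option A: v=43, gcd(12,43)=1 -> changes
  Option B: v=18, gcd(12,18)=6 -> preserves
  Option C: v=44, gcd(12,44)=4 -> changes
  Option D: v=58, gcd(12,58)=2 -> changes
  Option E: v=80, gcd(12,80)=4 -> changes

Answer: B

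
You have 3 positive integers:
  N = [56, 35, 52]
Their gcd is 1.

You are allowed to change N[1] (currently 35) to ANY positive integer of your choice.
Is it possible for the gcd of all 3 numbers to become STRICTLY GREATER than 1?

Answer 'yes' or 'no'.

Current gcd = 1
gcd of all OTHER numbers (without N[1]=35): gcd([56, 52]) = 4
The new gcd after any change is gcd(4, new_value).
This can be at most 4.
Since 4 > old gcd 1, the gcd CAN increase (e.g., set N[1] = 4).

Answer: yes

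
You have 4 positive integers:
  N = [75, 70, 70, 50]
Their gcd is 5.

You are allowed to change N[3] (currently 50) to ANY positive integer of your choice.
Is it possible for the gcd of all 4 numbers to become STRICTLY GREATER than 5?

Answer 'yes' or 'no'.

Answer: no

Derivation:
Current gcd = 5
gcd of all OTHER numbers (without N[3]=50): gcd([75, 70, 70]) = 5
The new gcd after any change is gcd(5, new_value).
This can be at most 5.
Since 5 = old gcd 5, the gcd can only stay the same or decrease.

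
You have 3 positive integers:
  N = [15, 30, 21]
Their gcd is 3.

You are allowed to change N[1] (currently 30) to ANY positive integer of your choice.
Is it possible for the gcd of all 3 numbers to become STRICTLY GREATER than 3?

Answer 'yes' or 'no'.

Current gcd = 3
gcd of all OTHER numbers (without N[1]=30): gcd([15, 21]) = 3
The new gcd after any change is gcd(3, new_value).
This can be at most 3.
Since 3 = old gcd 3, the gcd can only stay the same or decrease.

Answer: no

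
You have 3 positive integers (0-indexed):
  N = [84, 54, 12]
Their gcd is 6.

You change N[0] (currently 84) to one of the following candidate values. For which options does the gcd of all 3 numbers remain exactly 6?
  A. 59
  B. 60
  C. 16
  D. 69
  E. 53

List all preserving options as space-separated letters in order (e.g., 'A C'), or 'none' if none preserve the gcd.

Answer: B

Derivation:
Old gcd = 6; gcd of others (without N[0]) = 6
New gcd for candidate v: gcd(6, v). Preserves old gcd iff gcd(6, v) = 6.
  Option A: v=59, gcd(6,59)=1 -> changes
  Option B: v=60, gcd(6,60)=6 -> preserves
  Option C: v=16, gcd(6,16)=2 -> changes
  Option D: v=69, gcd(6,69)=3 -> changes
  Option E: v=53, gcd(6,53)=1 -> changes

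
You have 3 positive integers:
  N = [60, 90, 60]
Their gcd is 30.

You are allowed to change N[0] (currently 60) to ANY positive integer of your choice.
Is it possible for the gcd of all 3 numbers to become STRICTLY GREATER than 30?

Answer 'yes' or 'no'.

Answer: no

Derivation:
Current gcd = 30
gcd of all OTHER numbers (without N[0]=60): gcd([90, 60]) = 30
The new gcd after any change is gcd(30, new_value).
This can be at most 30.
Since 30 = old gcd 30, the gcd can only stay the same or decrease.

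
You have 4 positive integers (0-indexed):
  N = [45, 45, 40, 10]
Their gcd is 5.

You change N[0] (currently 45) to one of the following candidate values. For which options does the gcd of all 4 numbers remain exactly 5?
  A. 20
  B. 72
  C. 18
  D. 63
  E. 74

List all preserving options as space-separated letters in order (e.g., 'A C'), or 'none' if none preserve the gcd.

Old gcd = 5; gcd of others (without N[0]) = 5
New gcd for candidate v: gcd(5, v). Preserves old gcd iff gcd(5, v) = 5.
  Option A: v=20, gcd(5,20)=5 -> preserves
  Option B: v=72, gcd(5,72)=1 -> changes
  Option C: v=18, gcd(5,18)=1 -> changes
  Option D: v=63, gcd(5,63)=1 -> changes
  Option E: v=74, gcd(5,74)=1 -> changes

Answer: A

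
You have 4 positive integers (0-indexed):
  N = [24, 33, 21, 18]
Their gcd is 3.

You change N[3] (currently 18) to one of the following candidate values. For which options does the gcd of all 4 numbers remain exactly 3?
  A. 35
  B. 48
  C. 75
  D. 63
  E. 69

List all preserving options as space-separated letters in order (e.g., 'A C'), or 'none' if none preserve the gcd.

Old gcd = 3; gcd of others (without N[3]) = 3
New gcd for candidate v: gcd(3, v). Preserves old gcd iff gcd(3, v) = 3.
  Option A: v=35, gcd(3,35)=1 -> changes
  Option B: v=48, gcd(3,48)=3 -> preserves
  Option C: v=75, gcd(3,75)=3 -> preserves
  Option D: v=63, gcd(3,63)=3 -> preserves
  Option E: v=69, gcd(3,69)=3 -> preserves

Answer: B C D E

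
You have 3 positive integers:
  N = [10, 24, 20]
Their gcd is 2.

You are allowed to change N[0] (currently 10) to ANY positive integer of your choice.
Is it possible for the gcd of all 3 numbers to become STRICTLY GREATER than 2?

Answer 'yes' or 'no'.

Answer: yes

Derivation:
Current gcd = 2
gcd of all OTHER numbers (without N[0]=10): gcd([24, 20]) = 4
The new gcd after any change is gcd(4, new_value).
This can be at most 4.
Since 4 > old gcd 2, the gcd CAN increase (e.g., set N[0] = 4).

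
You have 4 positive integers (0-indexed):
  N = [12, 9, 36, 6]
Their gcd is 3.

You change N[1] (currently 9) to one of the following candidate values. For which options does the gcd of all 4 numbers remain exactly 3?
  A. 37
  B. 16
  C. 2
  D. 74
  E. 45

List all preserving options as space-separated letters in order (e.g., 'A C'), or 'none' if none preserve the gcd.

Answer: E

Derivation:
Old gcd = 3; gcd of others (without N[1]) = 6
New gcd for candidate v: gcd(6, v). Preserves old gcd iff gcd(6, v) = 3.
  Option A: v=37, gcd(6,37)=1 -> changes
  Option B: v=16, gcd(6,16)=2 -> changes
  Option C: v=2, gcd(6,2)=2 -> changes
  Option D: v=74, gcd(6,74)=2 -> changes
  Option E: v=45, gcd(6,45)=3 -> preserves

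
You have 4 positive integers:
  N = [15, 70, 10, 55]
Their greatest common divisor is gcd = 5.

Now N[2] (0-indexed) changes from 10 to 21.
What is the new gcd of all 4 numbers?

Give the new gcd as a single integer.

Answer: 1

Derivation:
Numbers: [15, 70, 10, 55], gcd = 5
Change: index 2, 10 -> 21
gcd of the OTHER numbers (without index 2): gcd([15, 70, 55]) = 5
New gcd = gcd(g_others, new_val) = gcd(5, 21) = 1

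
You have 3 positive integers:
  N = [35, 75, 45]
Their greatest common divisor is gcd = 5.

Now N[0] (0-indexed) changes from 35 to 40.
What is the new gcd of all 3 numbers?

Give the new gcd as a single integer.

Numbers: [35, 75, 45], gcd = 5
Change: index 0, 35 -> 40
gcd of the OTHER numbers (without index 0): gcd([75, 45]) = 15
New gcd = gcd(g_others, new_val) = gcd(15, 40) = 5

Answer: 5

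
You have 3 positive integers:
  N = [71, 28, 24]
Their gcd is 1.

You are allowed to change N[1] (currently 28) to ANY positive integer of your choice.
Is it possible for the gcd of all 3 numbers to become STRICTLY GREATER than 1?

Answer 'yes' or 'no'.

Current gcd = 1
gcd of all OTHER numbers (without N[1]=28): gcd([71, 24]) = 1
The new gcd after any change is gcd(1, new_value).
This can be at most 1.
Since 1 = old gcd 1, the gcd can only stay the same or decrease.

Answer: no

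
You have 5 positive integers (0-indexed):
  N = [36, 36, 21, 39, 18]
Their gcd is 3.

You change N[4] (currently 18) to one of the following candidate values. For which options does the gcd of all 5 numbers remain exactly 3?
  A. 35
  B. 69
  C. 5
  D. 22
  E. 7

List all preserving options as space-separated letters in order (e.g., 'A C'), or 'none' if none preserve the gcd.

Answer: B

Derivation:
Old gcd = 3; gcd of others (without N[4]) = 3
New gcd for candidate v: gcd(3, v). Preserves old gcd iff gcd(3, v) = 3.
  Option A: v=35, gcd(3,35)=1 -> changes
  Option B: v=69, gcd(3,69)=3 -> preserves
  Option C: v=5, gcd(3,5)=1 -> changes
  Option D: v=22, gcd(3,22)=1 -> changes
  Option E: v=7, gcd(3,7)=1 -> changes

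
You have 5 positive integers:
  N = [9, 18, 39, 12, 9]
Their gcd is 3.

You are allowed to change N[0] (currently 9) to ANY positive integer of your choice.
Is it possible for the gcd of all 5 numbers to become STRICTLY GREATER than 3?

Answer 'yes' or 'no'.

Current gcd = 3
gcd of all OTHER numbers (without N[0]=9): gcd([18, 39, 12, 9]) = 3
The new gcd after any change is gcd(3, new_value).
This can be at most 3.
Since 3 = old gcd 3, the gcd can only stay the same or decrease.

Answer: no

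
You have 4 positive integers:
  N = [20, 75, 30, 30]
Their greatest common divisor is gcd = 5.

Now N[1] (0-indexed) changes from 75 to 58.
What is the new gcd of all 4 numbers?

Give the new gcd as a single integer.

Answer: 2

Derivation:
Numbers: [20, 75, 30, 30], gcd = 5
Change: index 1, 75 -> 58
gcd of the OTHER numbers (without index 1): gcd([20, 30, 30]) = 10
New gcd = gcd(g_others, new_val) = gcd(10, 58) = 2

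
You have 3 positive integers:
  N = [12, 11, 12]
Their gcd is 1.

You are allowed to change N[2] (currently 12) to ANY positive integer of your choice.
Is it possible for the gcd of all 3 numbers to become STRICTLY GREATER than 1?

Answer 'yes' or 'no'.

Answer: no

Derivation:
Current gcd = 1
gcd of all OTHER numbers (without N[2]=12): gcd([12, 11]) = 1
The new gcd after any change is gcd(1, new_value).
This can be at most 1.
Since 1 = old gcd 1, the gcd can only stay the same or decrease.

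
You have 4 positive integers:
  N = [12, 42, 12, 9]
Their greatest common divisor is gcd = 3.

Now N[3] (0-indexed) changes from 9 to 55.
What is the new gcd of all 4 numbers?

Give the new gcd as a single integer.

Answer: 1

Derivation:
Numbers: [12, 42, 12, 9], gcd = 3
Change: index 3, 9 -> 55
gcd of the OTHER numbers (without index 3): gcd([12, 42, 12]) = 6
New gcd = gcd(g_others, new_val) = gcd(6, 55) = 1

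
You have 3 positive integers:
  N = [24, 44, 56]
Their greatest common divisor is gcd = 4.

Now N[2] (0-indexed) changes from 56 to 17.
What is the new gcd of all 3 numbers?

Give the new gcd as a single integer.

Numbers: [24, 44, 56], gcd = 4
Change: index 2, 56 -> 17
gcd of the OTHER numbers (without index 2): gcd([24, 44]) = 4
New gcd = gcd(g_others, new_val) = gcd(4, 17) = 1

Answer: 1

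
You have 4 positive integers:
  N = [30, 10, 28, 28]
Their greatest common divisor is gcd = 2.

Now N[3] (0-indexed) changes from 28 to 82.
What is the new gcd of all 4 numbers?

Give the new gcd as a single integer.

Numbers: [30, 10, 28, 28], gcd = 2
Change: index 3, 28 -> 82
gcd of the OTHER numbers (without index 3): gcd([30, 10, 28]) = 2
New gcd = gcd(g_others, new_val) = gcd(2, 82) = 2

Answer: 2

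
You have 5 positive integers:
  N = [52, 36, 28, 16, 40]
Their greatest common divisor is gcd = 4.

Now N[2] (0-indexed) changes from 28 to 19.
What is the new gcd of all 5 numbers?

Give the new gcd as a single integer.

Answer: 1

Derivation:
Numbers: [52, 36, 28, 16, 40], gcd = 4
Change: index 2, 28 -> 19
gcd of the OTHER numbers (without index 2): gcd([52, 36, 16, 40]) = 4
New gcd = gcd(g_others, new_val) = gcd(4, 19) = 1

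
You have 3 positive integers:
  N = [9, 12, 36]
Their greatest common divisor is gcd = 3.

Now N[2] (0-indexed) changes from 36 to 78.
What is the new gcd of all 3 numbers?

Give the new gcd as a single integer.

Answer: 3

Derivation:
Numbers: [9, 12, 36], gcd = 3
Change: index 2, 36 -> 78
gcd of the OTHER numbers (without index 2): gcd([9, 12]) = 3
New gcd = gcd(g_others, new_val) = gcd(3, 78) = 3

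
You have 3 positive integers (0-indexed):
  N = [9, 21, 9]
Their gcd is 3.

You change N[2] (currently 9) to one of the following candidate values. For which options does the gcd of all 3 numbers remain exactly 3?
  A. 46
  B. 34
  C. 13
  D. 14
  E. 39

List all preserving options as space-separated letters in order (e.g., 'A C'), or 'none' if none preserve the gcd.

Answer: E

Derivation:
Old gcd = 3; gcd of others (without N[2]) = 3
New gcd for candidate v: gcd(3, v). Preserves old gcd iff gcd(3, v) = 3.
  Option A: v=46, gcd(3,46)=1 -> changes
  Option B: v=34, gcd(3,34)=1 -> changes
  Option C: v=13, gcd(3,13)=1 -> changes
  Option D: v=14, gcd(3,14)=1 -> changes
  Option E: v=39, gcd(3,39)=3 -> preserves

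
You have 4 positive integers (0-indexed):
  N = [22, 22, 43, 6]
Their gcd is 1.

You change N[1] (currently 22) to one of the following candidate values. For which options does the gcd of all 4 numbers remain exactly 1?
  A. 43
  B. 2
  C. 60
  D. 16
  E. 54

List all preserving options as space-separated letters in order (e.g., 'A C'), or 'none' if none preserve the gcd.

Old gcd = 1; gcd of others (without N[1]) = 1
New gcd for candidate v: gcd(1, v). Preserves old gcd iff gcd(1, v) = 1.
  Option A: v=43, gcd(1,43)=1 -> preserves
  Option B: v=2, gcd(1,2)=1 -> preserves
  Option C: v=60, gcd(1,60)=1 -> preserves
  Option D: v=16, gcd(1,16)=1 -> preserves
  Option E: v=54, gcd(1,54)=1 -> preserves

Answer: A B C D E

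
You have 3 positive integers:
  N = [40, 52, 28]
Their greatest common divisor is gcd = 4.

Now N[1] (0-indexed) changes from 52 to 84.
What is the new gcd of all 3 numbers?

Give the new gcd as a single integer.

Answer: 4

Derivation:
Numbers: [40, 52, 28], gcd = 4
Change: index 1, 52 -> 84
gcd of the OTHER numbers (without index 1): gcd([40, 28]) = 4
New gcd = gcd(g_others, new_val) = gcd(4, 84) = 4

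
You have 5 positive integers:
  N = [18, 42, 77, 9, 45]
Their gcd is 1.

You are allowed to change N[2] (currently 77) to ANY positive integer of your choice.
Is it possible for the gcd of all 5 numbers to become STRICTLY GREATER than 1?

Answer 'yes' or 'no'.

Answer: yes

Derivation:
Current gcd = 1
gcd of all OTHER numbers (without N[2]=77): gcd([18, 42, 9, 45]) = 3
The new gcd after any change is gcd(3, new_value).
This can be at most 3.
Since 3 > old gcd 1, the gcd CAN increase (e.g., set N[2] = 3).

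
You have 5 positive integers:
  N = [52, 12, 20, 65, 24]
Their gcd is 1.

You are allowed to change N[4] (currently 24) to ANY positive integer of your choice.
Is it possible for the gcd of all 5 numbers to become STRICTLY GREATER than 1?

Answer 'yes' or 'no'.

Current gcd = 1
gcd of all OTHER numbers (without N[4]=24): gcd([52, 12, 20, 65]) = 1
The new gcd after any change is gcd(1, new_value).
This can be at most 1.
Since 1 = old gcd 1, the gcd can only stay the same or decrease.

Answer: no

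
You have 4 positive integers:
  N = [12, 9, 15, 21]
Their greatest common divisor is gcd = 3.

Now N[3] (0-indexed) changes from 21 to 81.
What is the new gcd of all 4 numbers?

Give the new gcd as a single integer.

Numbers: [12, 9, 15, 21], gcd = 3
Change: index 3, 21 -> 81
gcd of the OTHER numbers (without index 3): gcd([12, 9, 15]) = 3
New gcd = gcd(g_others, new_val) = gcd(3, 81) = 3

Answer: 3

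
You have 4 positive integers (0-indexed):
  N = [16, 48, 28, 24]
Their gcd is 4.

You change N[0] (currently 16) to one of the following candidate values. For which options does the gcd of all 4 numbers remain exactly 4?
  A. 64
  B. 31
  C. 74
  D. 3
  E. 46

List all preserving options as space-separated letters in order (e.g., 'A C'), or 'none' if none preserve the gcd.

Old gcd = 4; gcd of others (without N[0]) = 4
New gcd for candidate v: gcd(4, v). Preserves old gcd iff gcd(4, v) = 4.
  Option A: v=64, gcd(4,64)=4 -> preserves
  Option B: v=31, gcd(4,31)=1 -> changes
  Option C: v=74, gcd(4,74)=2 -> changes
  Option D: v=3, gcd(4,3)=1 -> changes
  Option E: v=46, gcd(4,46)=2 -> changes

Answer: A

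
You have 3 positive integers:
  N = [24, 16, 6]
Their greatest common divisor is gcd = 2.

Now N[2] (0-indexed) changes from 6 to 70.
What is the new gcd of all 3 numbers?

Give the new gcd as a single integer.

Answer: 2

Derivation:
Numbers: [24, 16, 6], gcd = 2
Change: index 2, 6 -> 70
gcd of the OTHER numbers (without index 2): gcd([24, 16]) = 8
New gcd = gcd(g_others, new_val) = gcd(8, 70) = 2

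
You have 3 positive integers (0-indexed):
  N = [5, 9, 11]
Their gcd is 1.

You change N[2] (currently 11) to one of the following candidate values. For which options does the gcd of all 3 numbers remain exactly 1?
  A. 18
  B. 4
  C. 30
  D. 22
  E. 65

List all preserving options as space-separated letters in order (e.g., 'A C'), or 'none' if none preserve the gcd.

Old gcd = 1; gcd of others (without N[2]) = 1
New gcd for candidate v: gcd(1, v). Preserves old gcd iff gcd(1, v) = 1.
  Option A: v=18, gcd(1,18)=1 -> preserves
  Option B: v=4, gcd(1,4)=1 -> preserves
  Option C: v=30, gcd(1,30)=1 -> preserves
  Option D: v=22, gcd(1,22)=1 -> preserves
  Option E: v=65, gcd(1,65)=1 -> preserves

Answer: A B C D E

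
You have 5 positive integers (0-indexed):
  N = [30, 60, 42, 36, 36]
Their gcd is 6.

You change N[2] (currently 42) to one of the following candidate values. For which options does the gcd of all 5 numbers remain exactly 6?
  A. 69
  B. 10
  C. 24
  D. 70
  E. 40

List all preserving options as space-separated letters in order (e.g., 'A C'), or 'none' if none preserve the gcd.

Answer: C

Derivation:
Old gcd = 6; gcd of others (without N[2]) = 6
New gcd for candidate v: gcd(6, v). Preserves old gcd iff gcd(6, v) = 6.
  Option A: v=69, gcd(6,69)=3 -> changes
  Option B: v=10, gcd(6,10)=2 -> changes
  Option C: v=24, gcd(6,24)=6 -> preserves
  Option D: v=70, gcd(6,70)=2 -> changes
  Option E: v=40, gcd(6,40)=2 -> changes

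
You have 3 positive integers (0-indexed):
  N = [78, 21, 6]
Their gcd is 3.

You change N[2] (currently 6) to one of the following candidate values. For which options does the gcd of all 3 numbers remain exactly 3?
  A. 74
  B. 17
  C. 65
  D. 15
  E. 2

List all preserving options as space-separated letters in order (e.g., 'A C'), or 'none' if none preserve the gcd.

Answer: D

Derivation:
Old gcd = 3; gcd of others (without N[2]) = 3
New gcd for candidate v: gcd(3, v). Preserves old gcd iff gcd(3, v) = 3.
  Option A: v=74, gcd(3,74)=1 -> changes
  Option B: v=17, gcd(3,17)=1 -> changes
  Option C: v=65, gcd(3,65)=1 -> changes
  Option D: v=15, gcd(3,15)=3 -> preserves
  Option E: v=2, gcd(3,2)=1 -> changes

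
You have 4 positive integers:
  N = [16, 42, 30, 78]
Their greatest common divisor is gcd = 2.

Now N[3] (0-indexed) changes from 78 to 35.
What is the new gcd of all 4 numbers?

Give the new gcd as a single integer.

Numbers: [16, 42, 30, 78], gcd = 2
Change: index 3, 78 -> 35
gcd of the OTHER numbers (without index 3): gcd([16, 42, 30]) = 2
New gcd = gcd(g_others, new_val) = gcd(2, 35) = 1

Answer: 1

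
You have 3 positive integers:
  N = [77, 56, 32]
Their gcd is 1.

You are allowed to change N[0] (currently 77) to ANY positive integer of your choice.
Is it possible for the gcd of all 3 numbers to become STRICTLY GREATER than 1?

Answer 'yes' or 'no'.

Answer: yes

Derivation:
Current gcd = 1
gcd of all OTHER numbers (without N[0]=77): gcd([56, 32]) = 8
The new gcd after any change is gcd(8, new_value).
This can be at most 8.
Since 8 > old gcd 1, the gcd CAN increase (e.g., set N[0] = 8).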